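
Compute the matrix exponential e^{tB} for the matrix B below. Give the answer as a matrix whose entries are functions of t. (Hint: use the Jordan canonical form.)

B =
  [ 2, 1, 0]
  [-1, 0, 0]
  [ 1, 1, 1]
e^{tB} =
  [t*exp(t) + exp(t), t*exp(t), 0]
  [-t*exp(t), -t*exp(t) + exp(t), 0]
  [t*exp(t), t*exp(t), exp(t)]

Strategy: write B = P · J · P⁻¹ where J is a Jordan canonical form, so e^{tB} = P · e^{tJ} · P⁻¹, and e^{tJ} can be computed block-by-block.

B has Jordan form
J =
  [1, 1, 0]
  [0, 1, 0]
  [0, 0, 1]
(up to reordering of blocks).

Per-block formulas:
  For a 1×1 block at λ = 1: exp(t · [1]) = [e^(1t)].
  For a 2×2 Jordan block J_2(1): exp(t · J_2(1)) = e^(1t)·(I + t·N), where N is the 2×2 nilpotent shift.

After assembling e^{tJ} and conjugating by P, we get:

e^{tB} =
  [t*exp(t) + exp(t), t*exp(t), 0]
  [-t*exp(t), -t*exp(t) + exp(t), 0]
  [t*exp(t), t*exp(t), exp(t)]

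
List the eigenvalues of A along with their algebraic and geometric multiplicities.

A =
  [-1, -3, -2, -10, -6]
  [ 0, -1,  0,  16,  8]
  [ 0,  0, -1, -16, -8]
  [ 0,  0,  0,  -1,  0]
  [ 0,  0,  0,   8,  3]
λ = -1: alg = 4, geom = 3; λ = 3: alg = 1, geom = 1

Step 1 — factor the characteristic polynomial to read off the algebraic multiplicities:
  χ_A(x) = (x - 3)*(x + 1)^4

Step 2 — compute geometric multiplicities via the rank-nullity identity g(λ) = n − rank(A − λI):
  rank(A − (-1)·I) = 2, so dim ker(A − (-1)·I) = n − 2 = 3
  rank(A − (3)·I) = 4, so dim ker(A − (3)·I) = n − 4 = 1

Summary:
  λ = -1: algebraic multiplicity = 4, geometric multiplicity = 3
  λ = 3: algebraic multiplicity = 1, geometric multiplicity = 1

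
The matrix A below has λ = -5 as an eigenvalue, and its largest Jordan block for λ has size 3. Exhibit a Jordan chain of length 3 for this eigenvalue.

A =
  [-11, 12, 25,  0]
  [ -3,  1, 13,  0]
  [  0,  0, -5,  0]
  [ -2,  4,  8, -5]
A Jordan chain for λ = -5 of length 3:
v_1 = (6, 3, 0, 2)ᵀ
v_2 = (25, 13, 0, 8)ᵀ
v_3 = (0, 0, 1, 0)ᵀ

Let N = A − (-5)·I. We want v_3 with N^3 v_3 = 0 but N^2 v_3 ≠ 0; then v_{j-1} := N · v_j for j = 3, …, 2.

Pick v_3 = (0, 0, 1, 0)ᵀ.
Then v_2 = N · v_3 = (25, 13, 0, 8)ᵀ.
Then v_1 = N · v_2 = (6, 3, 0, 2)ᵀ.

Sanity check: (A − (-5)·I) v_1 = (0, 0, 0, 0)ᵀ = 0. ✓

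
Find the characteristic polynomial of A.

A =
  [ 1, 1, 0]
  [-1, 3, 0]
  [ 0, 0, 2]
x^3 - 6*x^2 + 12*x - 8

Expanding det(x·I − A) (e.g. by cofactor expansion or by noting that A is similar to its Jordan form J, which has the same characteristic polynomial as A) gives
  χ_A(x) = x^3 - 6*x^2 + 12*x - 8
which factors as (x - 2)^3. The eigenvalues (with algebraic multiplicities) are λ = 2 with multiplicity 3.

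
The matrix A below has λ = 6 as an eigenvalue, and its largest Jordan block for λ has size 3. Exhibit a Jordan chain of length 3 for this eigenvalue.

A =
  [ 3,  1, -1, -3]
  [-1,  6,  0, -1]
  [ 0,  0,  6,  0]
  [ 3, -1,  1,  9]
A Jordan chain for λ = 6 of length 3:
v_1 = (-1, 0, 0, 1)ᵀ
v_2 = (-3, -1, 0, 3)ᵀ
v_3 = (1, 0, 0, 0)ᵀ

Let N = A − (6)·I. We want v_3 with N^3 v_3 = 0 but N^2 v_3 ≠ 0; then v_{j-1} := N · v_j for j = 3, …, 2.

Pick v_3 = (1, 0, 0, 0)ᵀ.
Then v_2 = N · v_3 = (-3, -1, 0, 3)ᵀ.
Then v_1 = N · v_2 = (-1, 0, 0, 1)ᵀ.

Sanity check: (A − (6)·I) v_1 = (0, 0, 0, 0)ᵀ = 0. ✓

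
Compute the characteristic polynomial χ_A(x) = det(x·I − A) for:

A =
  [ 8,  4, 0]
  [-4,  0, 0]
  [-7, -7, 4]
x^3 - 12*x^2 + 48*x - 64

Expanding det(x·I − A) (e.g. by cofactor expansion or by noting that A is similar to its Jordan form J, which has the same characteristic polynomial as A) gives
  χ_A(x) = x^3 - 12*x^2 + 48*x - 64
which factors as (x - 4)^3. The eigenvalues (with algebraic multiplicities) are λ = 4 with multiplicity 3.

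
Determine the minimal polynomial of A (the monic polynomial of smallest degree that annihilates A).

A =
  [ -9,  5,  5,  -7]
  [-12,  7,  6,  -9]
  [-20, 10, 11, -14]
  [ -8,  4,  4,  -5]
x^3 - 3*x^2 + 3*x - 1

The characteristic polynomial is χ_A(x) = (x - 1)^4, so the eigenvalues are known. The minimal polynomial is
  m_A(x) = Π_λ (x − λ)^{k_λ}
where k_λ is the size of the *largest* Jordan block for λ (equivalently, the smallest k with (A − λI)^k v = 0 for every generalised eigenvector v of λ).

  λ = 1: largest Jordan block has size 3, contributing (x − 1)^3

So m_A(x) = (x - 1)^3 = x^3 - 3*x^2 + 3*x - 1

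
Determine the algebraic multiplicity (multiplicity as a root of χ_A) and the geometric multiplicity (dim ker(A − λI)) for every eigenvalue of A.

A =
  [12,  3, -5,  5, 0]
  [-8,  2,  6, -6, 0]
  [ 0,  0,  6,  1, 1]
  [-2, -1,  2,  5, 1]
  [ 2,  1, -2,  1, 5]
λ = 6: alg = 5, geom = 2

Step 1 — factor the characteristic polynomial to read off the algebraic multiplicities:
  χ_A(x) = (x - 6)^5

Step 2 — compute geometric multiplicities via the rank-nullity identity g(λ) = n − rank(A − λI):
  rank(A − (6)·I) = 3, so dim ker(A − (6)·I) = n − 3 = 2

Summary:
  λ = 6: algebraic multiplicity = 5, geometric multiplicity = 2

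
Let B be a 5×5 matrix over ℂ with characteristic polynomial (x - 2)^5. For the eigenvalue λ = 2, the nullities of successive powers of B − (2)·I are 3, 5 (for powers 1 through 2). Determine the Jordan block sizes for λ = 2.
Block sizes for λ = 2: [2, 2, 1]

From the dimensions of kernels of powers, the number of Jordan blocks of size at least j is d_j − d_{j−1} where d_j = dim ker(N^j) (with d_0 = 0). Computing the differences gives [3, 2].
The number of blocks of size exactly k is (#blocks of size ≥ k) − (#blocks of size ≥ k + 1), so the partition is: 1 block(s) of size 1, 2 block(s) of size 2.
In nonincreasing order the block sizes are [2, 2, 1].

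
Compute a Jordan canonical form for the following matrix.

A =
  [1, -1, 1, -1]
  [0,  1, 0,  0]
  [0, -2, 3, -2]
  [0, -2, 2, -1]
J_2(1) ⊕ J_1(1) ⊕ J_1(1)

The characteristic polynomial is
  det(x·I − A) = x^4 - 4*x^3 + 6*x^2 - 4*x + 1 = (x - 1)^4

Eigenvalues and multiplicities (the geometric multiplicity of λ is n − rank(A − λI), which equals the number of Jordan blocks for λ):
  λ = 1: algebraic multiplicity = 4, geometric multiplicity = 3

Determining the block sizes for each eigenvalue:
  λ = 1: 3 blocks summing to 4 forces exactly one block of size 2 and the rest size 1 → block sizes [2, 1, 1]

Assembling the blocks gives a Jordan form
J =
  [1, 1, 0, 0]
  [0, 1, 0, 0]
  [0, 0, 1, 0]
  [0, 0, 0, 1]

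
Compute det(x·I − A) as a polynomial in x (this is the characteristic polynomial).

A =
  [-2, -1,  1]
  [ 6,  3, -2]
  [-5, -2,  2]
x^3 - 3*x^2 + 3*x - 1

Expanding det(x·I − A) (e.g. by cofactor expansion or by noting that A is similar to its Jordan form J, which has the same characteristic polynomial as A) gives
  χ_A(x) = x^3 - 3*x^2 + 3*x - 1
which factors as (x - 1)^3. The eigenvalues (with algebraic multiplicities) are λ = 1 with multiplicity 3.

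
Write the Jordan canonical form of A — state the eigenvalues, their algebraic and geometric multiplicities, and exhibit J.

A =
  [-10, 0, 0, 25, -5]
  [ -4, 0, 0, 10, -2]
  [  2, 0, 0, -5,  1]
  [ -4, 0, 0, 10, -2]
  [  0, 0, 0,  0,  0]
J_2(0) ⊕ J_1(0) ⊕ J_1(0) ⊕ J_1(0)

The characteristic polynomial is
  det(x·I − A) = x^5

Eigenvalues and multiplicities (the geometric multiplicity of λ is n − rank(A − λI), which equals the number of Jordan blocks for λ):
  λ = 0: algebraic multiplicity = 5, geometric multiplicity = 4

Determining the block sizes for each eigenvalue:
  λ = 0: 4 blocks summing to 5 forces exactly one block of size 2 and the rest size 1 → block sizes [2, 1, 1, 1]

Assembling the blocks gives a Jordan form
J =
  [0, 1, 0, 0, 0]
  [0, 0, 0, 0, 0]
  [0, 0, 0, 0, 0]
  [0, 0, 0, 0, 0]
  [0, 0, 0, 0, 0]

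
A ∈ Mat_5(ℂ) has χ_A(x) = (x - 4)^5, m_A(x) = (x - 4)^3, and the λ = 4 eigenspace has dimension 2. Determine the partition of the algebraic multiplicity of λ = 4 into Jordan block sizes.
Block sizes for λ = 4: [3, 2]

Step 1 — from the characteristic polynomial, algebraic multiplicity of λ = 4 is 5. From dim ker(A − (4)·I) = 2, there are exactly 2 Jordan blocks for λ = 4.
Step 2 — from the minimal polynomial, the factor (x − 4)^3 tells us the largest block for λ = 4 has size 3.
Step 3 — with total size 5, 2 blocks, and largest block 3, the block sizes (in nonincreasing order) are [3, 2].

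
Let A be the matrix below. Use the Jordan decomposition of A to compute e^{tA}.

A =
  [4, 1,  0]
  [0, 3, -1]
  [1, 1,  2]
e^{tA} =
  [t^2*exp(3*t)/2 + t*exp(3*t) + exp(3*t), t^2*exp(3*t)/2 + t*exp(3*t), -t^2*exp(3*t)/2]
  [-t^2*exp(3*t)/2, -t^2*exp(3*t)/2 + exp(3*t), t^2*exp(3*t)/2 - t*exp(3*t)]
  [t*exp(3*t), t*exp(3*t), -t*exp(3*t) + exp(3*t)]

Strategy: write A = P · J · P⁻¹ where J is a Jordan canonical form, so e^{tA} = P · e^{tJ} · P⁻¹, and e^{tJ} can be computed block-by-block.

A has Jordan form
J =
  [3, 1, 0]
  [0, 3, 1]
  [0, 0, 3]
(up to reordering of blocks).

Per-block formulas:
  For a 3×3 Jordan block J_3(3): exp(t · J_3(3)) = e^(3t)·(I + t·N + (t^2/2)·N^2), where N is the 3×3 nilpotent shift.

After assembling e^{tJ} and conjugating by P, we get:

e^{tA} =
  [t^2*exp(3*t)/2 + t*exp(3*t) + exp(3*t), t^2*exp(3*t)/2 + t*exp(3*t), -t^2*exp(3*t)/2]
  [-t^2*exp(3*t)/2, -t^2*exp(3*t)/2 + exp(3*t), t^2*exp(3*t)/2 - t*exp(3*t)]
  [t*exp(3*t), t*exp(3*t), -t*exp(3*t) + exp(3*t)]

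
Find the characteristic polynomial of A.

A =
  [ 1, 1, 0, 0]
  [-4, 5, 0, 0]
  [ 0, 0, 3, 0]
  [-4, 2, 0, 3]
x^4 - 12*x^3 + 54*x^2 - 108*x + 81

Expanding det(x·I − A) (e.g. by cofactor expansion or by noting that A is similar to its Jordan form J, which has the same characteristic polynomial as A) gives
  χ_A(x) = x^4 - 12*x^3 + 54*x^2 - 108*x + 81
which factors as (x - 3)^4. The eigenvalues (with algebraic multiplicities) are λ = 3 with multiplicity 4.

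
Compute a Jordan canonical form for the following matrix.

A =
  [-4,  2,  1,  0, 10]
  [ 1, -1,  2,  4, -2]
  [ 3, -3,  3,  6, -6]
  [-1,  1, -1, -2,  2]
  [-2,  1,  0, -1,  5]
J_3(0) ⊕ J_1(0) ⊕ J_1(1)

The characteristic polynomial is
  det(x·I − A) = x^5 - x^4 = x^4*(x - 1)

Eigenvalues and multiplicities (the geometric multiplicity of λ is n − rank(A − λI), which equals the number of Jordan blocks for λ):
  λ = 0: algebraic multiplicity = 4, geometric multiplicity = 2
  λ = 1: algebraic multiplicity = 1, geometric multiplicity = 1

Determining the block sizes for each eigenvalue:
  λ = 0: with am = 4 and gm = 2, the partition is not yet determined (e.g. several partitions of 4 into 2 parts exist). Let N = A − (0)·I. Computing rank(N^1) = 3, rank(N^2) = 2, rank(N^3) = 1; the number of blocks of size ≥ j is rank(N^{j−1}) − rank(N^j), giving [2, 1, 1]. So we have 1 block(s) of size 3, 1 block(s) of size 1 → block sizes [3, 1]
  λ = 1: one block (gm = 1), so the single block has size am = 1 → block sizes [1]

Assembling the blocks gives a Jordan form
J =
  [0, 1, 0, 0, 0]
  [0, 0, 1, 0, 0]
  [0, 0, 0, 0, 0]
  [0, 0, 0, 0, 0]
  [0, 0, 0, 0, 1]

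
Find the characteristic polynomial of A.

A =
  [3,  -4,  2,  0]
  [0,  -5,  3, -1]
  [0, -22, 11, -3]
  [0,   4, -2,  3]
x^4 - 12*x^3 + 54*x^2 - 108*x + 81

Expanding det(x·I − A) (e.g. by cofactor expansion or by noting that A is similar to its Jordan form J, which has the same characteristic polynomial as A) gives
  χ_A(x) = x^4 - 12*x^3 + 54*x^2 - 108*x + 81
which factors as (x - 3)^4. The eigenvalues (with algebraic multiplicities) are λ = 3 with multiplicity 4.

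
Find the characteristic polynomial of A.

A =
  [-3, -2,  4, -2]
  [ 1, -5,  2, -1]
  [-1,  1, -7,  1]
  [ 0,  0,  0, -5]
x^4 + 20*x^3 + 150*x^2 + 500*x + 625

Expanding det(x·I − A) (e.g. by cofactor expansion or by noting that A is similar to its Jordan form J, which has the same characteristic polynomial as A) gives
  χ_A(x) = x^4 + 20*x^3 + 150*x^2 + 500*x + 625
which factors as (x + 5)^4. The eigenvalues (with algebraic multiplicities) are λ = -5 with multiplicity 4.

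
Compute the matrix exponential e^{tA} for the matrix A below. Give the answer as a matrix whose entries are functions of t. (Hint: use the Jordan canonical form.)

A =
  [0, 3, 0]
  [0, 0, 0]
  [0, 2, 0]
e^{tA} =
  [1, 3*t, 0]
  [0, 1, 0]
  [0, 2*t, 1]

Strategy: write A = P · J · P⁻¹ where J is a Jordan canonical form, so e^{tA} = P · e^{tJ} · P⁻¹, and e^{tJ} can be computed block-by-block.

A has Jordan form
J =
  [0, 1, 0]
  [0, 0, 0]
  [0, 0, 0]
(up to reordering of blocks).

Per-block formulas:
  For a 2×2 Jordan block J_2(0): exp(t · J_2(0)) = e^(0t)·(I + t·N), where N is the 2×2 nilpotent shift.
  For a 1×1 block at λ = 0: exp(t · [0]) = [e^(0t)].

After assembling e^{tJ} and conjugating by P, we get:

e^{tA} =
  [1, 3*t, 0]
  [0, 1, 0]
  [0, 2*t, 1]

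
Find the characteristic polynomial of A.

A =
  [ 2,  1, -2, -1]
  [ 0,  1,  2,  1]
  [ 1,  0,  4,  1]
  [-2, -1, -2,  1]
x^4 - 8*x^3 + 24*x^2 - 32*x + 16

Expanding det(x·I − A) (e.g. by cofactor expansion or by noting that A is similar to its Jordan form J, which has the same characteristic polynomial as A) gives
  χ_A(x) = x^4 - 8*x^3 + 24*x^2 - 32*x + 16
which factors as (x - 2)^4. The eigenvalues (with algebraic multiplicities) are λ = 2 with multiplicity 4.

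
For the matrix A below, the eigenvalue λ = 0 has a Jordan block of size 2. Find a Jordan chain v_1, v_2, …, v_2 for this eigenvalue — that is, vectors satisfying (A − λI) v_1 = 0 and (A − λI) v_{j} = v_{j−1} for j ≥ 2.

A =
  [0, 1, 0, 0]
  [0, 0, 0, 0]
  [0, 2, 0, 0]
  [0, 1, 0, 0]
A Jordan chain for λ = 0 of length 2:
v_1 = (1, 0, 2, 1)ᵀ
v_2 = (0, 1, 0, 0)ᵀ

Let N = A − (0)·I. We want v_2 with N^2 v_2 = 0 but N^1 v_2 ≠ 0; then v_{j-1} := N · v_j for j = 2, …, 2.

Pick v_2 = (0, 1, 0, 0)ᵀ.
Then v_1 = N · v_2 = (1, 0, 2, 1)ᵀ.

Sanity check: (A − (0)·I) v_1 = (0, 0, 0, 0)ᵀ = 0. ✓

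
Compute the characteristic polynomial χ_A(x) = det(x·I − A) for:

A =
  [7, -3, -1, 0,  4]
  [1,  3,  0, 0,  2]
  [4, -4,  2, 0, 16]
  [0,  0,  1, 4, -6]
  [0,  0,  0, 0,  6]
x^5 - 22*x^4 + 192*x^3 - 832*x^2 + 1792*x - 1536

Expanding det(x·I − A) (e.g. by cofactor expansion or by noting that A is similar to its Jordan form J, which has the same characteristic polynomial as A) gives
  χ_A(x) = x^5 - 22*x^4 + 192*x^3 - 832*x^2 + 1792*x - 1536
which factors as (x - 6)*(x - 4)^4. The eigenvalues (with algebraic multiplicities) are λ = 4 with multiplicity 4, λ = 6 with multiplicity 1.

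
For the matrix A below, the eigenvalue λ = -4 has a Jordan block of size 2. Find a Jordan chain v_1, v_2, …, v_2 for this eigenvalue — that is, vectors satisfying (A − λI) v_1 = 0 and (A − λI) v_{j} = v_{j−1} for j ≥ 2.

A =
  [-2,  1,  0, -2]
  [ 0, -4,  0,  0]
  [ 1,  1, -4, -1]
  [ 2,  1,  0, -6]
A Jordan chain for λ = -4 of length 2:
v_1 = (2, 0, 1, 2)ᵀ
v_2 = (1, 0, 0, 0)ᵀ

Let N = A − (-4)·I. We want v_2 with N^2 v_2 = 0 but N^1 v_2 ≠ 0; then v_{j-1} := N · v_j for j = 2, …, 2.

Pick v_2 = (1, 0, 0, 0)ᵀ.
Then v_1 = N · v_2 = (2, 0, 1, 2)ᵀ.

Sanity check: (A − (-4)·I) v_1 = (0, 0, 0, 0)ᵀ = 0. ✓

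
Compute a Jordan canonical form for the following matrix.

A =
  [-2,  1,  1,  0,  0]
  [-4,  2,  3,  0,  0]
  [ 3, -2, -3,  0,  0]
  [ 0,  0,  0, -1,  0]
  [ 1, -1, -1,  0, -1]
J_3(-1) ⊕ J_1(-1) ⊕ J_1(-1)

The characteristic polynomial is
  det(x·I − A) = x^5 + 5*x^4 + 10*x^3 + 10*x^2 + 5*x + 1 = (x + 1)^5

Eigenvalues and multiplicities (the geometric multiplicity of λ is n − rank(A − λI), which equals the number of Jordan blocks for λ):
  λ = -1: algebraic multiplicity = 5, geometric multiplicity = 3

Determining the block sizes for each eigenvalue:
  λ = -1: with am = 5 and gm = 3, the partition is not yet determined (e.g. several partitions of 5 into 3 parts exist). Let N = A − (-1)·I. Computing rank(N^1) = 2, rank(N^2) = 1, rank(N^3) = 0; the number of blocks of size ≥ j is rank(N^{j−1}) − rank(N^j), giving [3, 1, 1]. So we have 1 block(s) of size 3, 2 block(s) of size 1 → block sizes [3, 1, 1]

Assembling the blocks gives a Jordan form
J =
  [-1,  1,  0,  0,  0]
  [ 0, -1,  1,  0,  0]
  [ 0,  0, -1,  0,  0]
  [ 0,  0,  0, -1,  0]
  [ 0,  0,  0,  0, -1]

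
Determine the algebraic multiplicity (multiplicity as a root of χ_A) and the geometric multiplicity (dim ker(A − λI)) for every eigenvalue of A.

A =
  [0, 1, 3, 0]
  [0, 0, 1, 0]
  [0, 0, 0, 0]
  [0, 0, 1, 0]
λ = 0: alg = 4, geom = 2

Step 1 — factor the characteristic polynomial to read off the algebraic multiplicities:
  χ_A(x) = x^4

Step 2 — compute geometric multiplicities via the rank-nullity identity g(λ) = n − rank(A − λI):
  rank(A − (0)·I) = 2, so dim ker(A − (0)·I) = n − 2 = 2

Summary:
  λ = 0: algebraic multiplicity = 4, geometric multiplicity = 2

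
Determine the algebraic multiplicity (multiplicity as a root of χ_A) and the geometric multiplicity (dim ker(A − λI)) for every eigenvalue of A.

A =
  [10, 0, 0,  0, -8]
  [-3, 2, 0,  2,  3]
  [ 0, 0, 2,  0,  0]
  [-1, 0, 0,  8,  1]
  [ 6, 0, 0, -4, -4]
λ = 2: alg = 3, geom = 3; λ = 6: alg = 2, geom = 1

Step 1 — factor the characteristic polynomial to read off the algebraic multiplicities:
  χ_A(x) = (x - 6)^2*(x - 2)^3

Step 2 — compute geometric multiplicities via the rank-nullity identity g(λ) = n − rank(A − λI):
  rank(A − (2)·I) = 2, so dim ker(A − (2)·I) = n − 2 = 3
  rank(A − (6)·I) = 4, so dim ker(A − (6)·I) = n − 4 = 1

Summary:
  λ = 2: algebraic multiplicity = 3, geometric multiplicity = 3
  λ = 6: algebraic multiplicity = 2, geometric multiplicity = 1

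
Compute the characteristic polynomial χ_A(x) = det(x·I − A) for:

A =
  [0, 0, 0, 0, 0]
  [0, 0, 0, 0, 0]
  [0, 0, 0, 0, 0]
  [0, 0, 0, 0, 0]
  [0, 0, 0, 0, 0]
x^5

Expanding det(x·I − A) (e.g. by cofactor expansion or by noting that A is similar to its Jordan form J, which has the same characteristic polynomial as A) gives
  χ_A(x) = x^5
which factors as x^5. The eigenvalues (with algebraic multiplicities) are λ = 0 with multiplicity 5.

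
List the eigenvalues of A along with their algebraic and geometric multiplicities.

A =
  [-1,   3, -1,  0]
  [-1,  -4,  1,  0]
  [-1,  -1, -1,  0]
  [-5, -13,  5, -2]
λ = -2: alg = 4, geom = 2

Step 1 — factor the characteristic polynomial to read off the algebraic multiplicities:
  χ_A(x) = (x + 2)^4

Step 2 — compute geometric multiplicities via the rank-nullity identity g(λ) = n − rank(A − λI):
  rank(A − (-2)·I) = 2, so dim ker(A − (-2)·I) = n − 2 = 2

Summary:
  λ = -2: algebraic multiplicity = 4, geometric multiplicity = 2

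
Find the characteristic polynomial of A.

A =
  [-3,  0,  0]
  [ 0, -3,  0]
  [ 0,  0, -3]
x^3 + 9*x^2 + 27*x + 27

Expanding det(x·I − A) (e.g. by cofactor expansion or by noting that A is similar to its Jordan form J, which has the same characteristic polynomial as A) gives
  χ_A(x) = x^3 + 9*x^2 + 27*x + 27
which factors as (x + 3)^3. The eigenvalues (with algebraic multiplicities) are λ = -3 with multiplicity 3.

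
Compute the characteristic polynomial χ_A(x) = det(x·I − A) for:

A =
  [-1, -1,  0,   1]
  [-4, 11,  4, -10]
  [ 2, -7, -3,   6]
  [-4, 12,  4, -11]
x^4 + 4*x^3 + 6*x^2 + 4*x + 1

Expanding det(x·I − A) (e.g. by cofactor expansion or by noting that A is similar to its Jordan form J, which has the same characteristic polynomial as A) gives
  χ_A(x) = x^4 + 4*x^3 + 6*x^2 + 4*x + 1
which factors as (x + 1)^4. The eigenvalues (with algebraic multiplicities) are λ = -1 with multiplicity 4.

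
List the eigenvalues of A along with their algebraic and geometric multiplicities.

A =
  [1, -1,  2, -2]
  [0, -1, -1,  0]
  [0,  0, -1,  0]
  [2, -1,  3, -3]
λ = -1: alg = 4, geom = 2

Step 1 — factor the characteristic polynomial to read off the algebraic multiplicities:
  χ_A(x) = (x + 1)^4

Step 2 — compute geometric multiplicities via the rank-nullity identity g(λ) = n − rank(A − λI):
  rank(A − (-1)·I) = 2, so dim ker(A − (-1)·I) = n − 2 = 2

Summary:
  λ = -1: algebraic multiplicity = 4, geometric multiplicity = 2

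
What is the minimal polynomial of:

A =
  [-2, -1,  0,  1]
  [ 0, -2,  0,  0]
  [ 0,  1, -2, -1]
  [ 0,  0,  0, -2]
x^2 + 4*x + 4

The characteristic polynomial is χ_A(x) = (x + 2)^4, so the eigenvalues are known. The minimal polynomial is
  m_A(x) = Π_λ (x − λ)^{k_λ}
where k_λ is the size of the *largest* Jordan block for λ (equivalently, the smallest k with (A − λI)^k v = 0 for every generalised eigenvector v of λ).

  λ = -2: largest Jordan block has size 2, contributing (x + 2)^2

So m_A(x) = (x + 2)^2 = x^2 + 4*x + 4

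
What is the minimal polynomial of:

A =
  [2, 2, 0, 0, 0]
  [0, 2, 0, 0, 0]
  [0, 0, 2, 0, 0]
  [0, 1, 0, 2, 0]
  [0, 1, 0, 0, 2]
x^2 - 4*x + 4

The characteristic polynomial is χ_A(x) = (x - 2)^5, so the eigenvalues are known. The minimal polynomial is
  m_A(x) = Π_λ (x − λ)^{k_λ}
where k_λ is the size of the *largest* Jordan block for λ (equivalently, the smallest k with (A − λI)^k v = 0 for every generalised eigenvector v of λ).

  λ = 2: largest Jordan block has size 2, contributing (x − 2)^2

So m_A(x) = (x - 2)^2 = x^2 - 4*x + 4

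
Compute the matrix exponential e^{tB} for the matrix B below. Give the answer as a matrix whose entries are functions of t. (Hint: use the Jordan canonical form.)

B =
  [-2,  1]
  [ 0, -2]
e^{tB} =
  [exp(-2*t), t*exp(-2*t)]
  [0, exp(-2*t)]

Strategy: write B = P · J · P⁻¹ where J is a Jordan canonical form, so e^{tB} = P · e^{tJ} · P⁻¹, and e^{tJ} can be computed block-by-block.

B has Jordan form
J =
  [-2,  1]
  [ 0, -2]
(up to reordering of blocks).

Per-block formulas:
  For a 2×2 Jordan block J_2(-2): exp(t · J_2(-2)) = e^(-2t)·(I + t·N), where N is the 2×2 nilpotent shift.

After assembling e^{tJ} and conjugating by P, we get:

e^{tB} =
  [exp(-2*t), t*exp(-2*t)]
  [0, exp(-2*t)]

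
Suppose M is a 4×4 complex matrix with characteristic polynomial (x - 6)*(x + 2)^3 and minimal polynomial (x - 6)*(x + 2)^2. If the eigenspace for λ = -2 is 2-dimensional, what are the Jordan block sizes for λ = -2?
Block sizes for λ = -2: [2, 1]

Step 1 — from the characteristic polynomial, algebraic multiplicity of λ = -2 is 3. From dim ker(M − (-2)·I) = 2, there are exactly 2 Jordan blocks for λ = -2.
Step 2 — from the minimal polynomial, the factor (x + 2)^2 tells us the largest block for λ = -2 has size 2.
Step 3 — with total size 3, 2 blocks, and largest block 2, the block sizes (in nonincreasing order) are [2, 1].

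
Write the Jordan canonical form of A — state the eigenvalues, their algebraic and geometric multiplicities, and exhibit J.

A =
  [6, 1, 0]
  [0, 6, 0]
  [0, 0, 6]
J_2(6) ⊕ J_1(6)

The characteristic polynomial is
  det(x·I − A) = x^3 - 18*x^2 + 108*x - 216 = (x - 6)^3

Eigenvalues and multiplicities (the geometric multiplicity of λ is n − rank(A − λI), which equals the number of Jordan blocks for λ):
  λ = 6: algebraic multiplicity = 3, geometric multiplicity = 2

Determining the block sizes for each eigenvalue:
  λ = 6: 2 blocks summing to 3 forces exactly one block of size 2 and the rest size 1 → block sizes [2, 1]

Assembling the blocks gives a Jordan form
J =
  [6, 1, 0]
  [0, 6, 0]
  [0, 0, 6]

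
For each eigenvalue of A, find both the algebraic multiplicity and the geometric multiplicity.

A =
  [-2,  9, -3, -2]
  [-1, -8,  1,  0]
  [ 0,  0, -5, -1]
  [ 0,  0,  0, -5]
λ = -5: alg = 4, geom = 2

Step 1 — factor the characteristic polynomial to read off the algebraic multiplicities:
  χ_A(x) = (x + 5)^4

Step 2 — compute geometric multiplicities via the rank-nullity identity g(λ) = n − rank(A − λI):
  rank(A − (-5)·I) = 2, so dim ker(A − (-5)·I) = n − 2 = 2

Summary:
  λ = -5: algebraic multiplicity = 4, geometric multiplicity = 2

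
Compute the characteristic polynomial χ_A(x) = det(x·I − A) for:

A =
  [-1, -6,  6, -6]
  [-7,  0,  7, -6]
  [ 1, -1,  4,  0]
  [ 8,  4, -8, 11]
x^4 - 14*x^3 + 60*x^2 - 50*x - 125

Expanding det(x·I − A) (e.g. by cofactor expansion or by noting that A is similar to its Jordan form J, which has the same characteristic polynomial as A) gives
  χ_A(x) = x^4 - 14*x^3 + 60*x^2 - 50*x - 125
which factors as (x - 5)^3*(x + 1). The eigenvalues (with algebraic multiplicities) are λ = -1 with multiplicity 1, λ = 5 with multiplicity 3.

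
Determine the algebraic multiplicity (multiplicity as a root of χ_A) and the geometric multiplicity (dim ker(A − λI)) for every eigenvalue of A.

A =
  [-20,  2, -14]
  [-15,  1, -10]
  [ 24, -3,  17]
λ = -4: alg = 1, geom = 1; λ = 1: alg = 2, geom = 1

Step 1 — factor the characteristic polynomial to read off the algebraic multiplicities:
  χ_A(x) = (x - 1)^2*(x + 4)

Step 2 — compute geometric multiplicities via the rank-nullity identity g(λ) = n − rank(A − λI):
  rank(A − (-4)·I) = 2, so dim ker(A − (-4)·I) = n − 2 = 1
  rank(A − (1)·I) = 2, so dim ker(A − (1)·I) = n − 2 = 1

Summary:
  λ = -4: algebraic multiplicity = 1, geometric multiplicity = 1
  λ = 1: algebraic multiplicity = 2, geometric multiplicity = 1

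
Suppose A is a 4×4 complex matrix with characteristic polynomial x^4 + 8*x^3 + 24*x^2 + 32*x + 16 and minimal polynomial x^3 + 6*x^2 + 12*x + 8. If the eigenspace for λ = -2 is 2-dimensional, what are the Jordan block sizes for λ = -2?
Block sizes for λ = -2: [3, 1]

Step 1 — from the characteristic polynomial, algebraic multiplicity of λ = -2 is 4. From dim ker(A − (-2)·I) = 2, there are exactly 2 Jordan blocks for λ = -2.
Step 2 — from the minimal polynomial, the factor (x + 2)^3 tells us the largest block for λ = -2 has size 3.
Step 3 — with total size 4, 2 blocks, and largest block 3, the block sizes (in nonincreasing order) are [3, 1].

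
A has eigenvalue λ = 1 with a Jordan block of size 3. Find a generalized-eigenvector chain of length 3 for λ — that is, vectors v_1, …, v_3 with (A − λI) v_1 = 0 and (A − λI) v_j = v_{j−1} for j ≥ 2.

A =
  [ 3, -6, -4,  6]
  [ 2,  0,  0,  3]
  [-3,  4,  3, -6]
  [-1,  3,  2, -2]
A Jordan chain for λ = 1 of length 3:
v_1 = (-2, -1, 2, 1)ᵀ
v_2 = (2, 2, -3, -1)ᵀ
v_3 = (1, 0, 0, 0)ᵀ

Let N = A − (1)·I. We want v_3 with N^3 v_3 = 0 but N^2 v_3 ≠ 0; then v_{j-1} := N · v_j for j = 3, …, 2.

Pick v_3 = (1, 0, 0, 0)ᵀ.
Then v_2 = N · v_3 = (2, 2, -3, -1)ᵀ.
Then v_1 = N · v_2 = (-2, -1, 2, 1)ᵀ.

Sanity check: (A − (1)·I) v_1 = (0, 0, 0, 0)ᵀ = 0. ✓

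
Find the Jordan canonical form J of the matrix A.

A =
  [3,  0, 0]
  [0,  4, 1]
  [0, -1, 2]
J_2(3) ⊕ J_1(3)

The characteristic polynomial is
  det(x·I − A) = x^3 - 9*x^2 + 27*x - 27 = (x - 3)^3

Eigenvalues and multiplicities (the geometric multiplicity of λ is n − rank(A − λI), which equals the number of Jordan blocks for λ):
  λ = 3: algebraic multiplicity = 3, geometric multiplicity = 2

Determining the block sizes for each eigenvalue:
  λ = 3: 2 blocks summing to 3 forces exactly one block of size 2 and the rest size 1 → block sizes [2, 1]

Assembling the blocks gives a Jordan form
J =
  [3, 1, 0]
  [0, 3, 0]
  [0, 0, 3]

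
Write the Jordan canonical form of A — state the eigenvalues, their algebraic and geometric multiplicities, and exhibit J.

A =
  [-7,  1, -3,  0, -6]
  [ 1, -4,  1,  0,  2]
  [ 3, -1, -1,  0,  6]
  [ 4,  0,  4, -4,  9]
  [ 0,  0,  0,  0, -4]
J_3(-4) ⊕ J_2(-4)

The characteristic polynomial is
  det(x·I − A) = x^5 + 20*x^4 + 160*x^3 + 640*x^2 + 1280*x + 1024 = (x + 4)^5

Eigenvalues and multiplicities (the geometric multiplicity of λ is n − rank(A − λI), which equals the number of Jordan blocks for λ):
  λ = -4: algebraic multiplicity = 5, geometric multiplicity = 2

Determining the block sizes for each eigenvalue:
  λ = -4: with am = 5 and gm = 2, the partition is not yet determined (e.g. several partitions of 5 into 2 parts exist). Let N = A − (-4)·I. Computing rank(N^1) = 3, rank(N^2) = 1, rank(N^3) = 0; the number of blocks of size ≥ j is rank(N^{j−1}) − rank(N^j), giving [2, 2, 1]. So we have 1 block(s) of size 3, 1 block(s) of size 2 → block sizes [3, 2]

Assembling the blocks gives a Jordan form
J =
  [-4,  1,  0,  0,  0]
  [ 0, -4,  1,  0,  0]
  [ 0,  0, -4,  0,  0]
  [ 0,  0,  0, -4,  1]
  [ 0,  0,  0,  0, -4]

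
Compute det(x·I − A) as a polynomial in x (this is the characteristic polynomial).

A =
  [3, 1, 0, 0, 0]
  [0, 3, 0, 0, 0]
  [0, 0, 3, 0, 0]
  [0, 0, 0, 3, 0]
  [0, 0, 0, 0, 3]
x^5 - 15*x^4 + 90*x^3 - 270*x^2 + 405*x - 243

Expanding det(x·I − A) (e.g. by cofactor expansion or by noting that A is similar to its Jordan form J, which has the same characteristic polynomial as A) gives
  χ_A(x) = x^5 - 15*x^4 + 90*x^3 - 270*x^2 + 405*x - 243
which factors as (x - 3)^5. The eigenvalues (with algebraic multiplicities) are λ = 3 with multiplicity 5.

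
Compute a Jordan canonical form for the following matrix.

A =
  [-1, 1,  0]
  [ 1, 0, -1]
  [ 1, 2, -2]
J_3(-1)

The characteristic polynomial is
  det(x·I − A) = x^3 + 3*x^2 + 3*x + 1 = (x + 1)^3

Eigenvalues and multiplicities (the geometric multiplicity of λ is n − rank(A − λI), which equals the number of Jordan blocks for λ):
  λ = -1: algebraic multiplicity = 3, geometric multiplicity = 1

Determining the block sizes for each eigenvalue:
  λ = -1: one block (gm = 1), so the single block has size am = 3 → block sizes [3]

Assembling the blocks gives a Jordan form
J =
  [-1,  1,  0]
  [ 0, -1,  1]
  [ 0,  0, -1]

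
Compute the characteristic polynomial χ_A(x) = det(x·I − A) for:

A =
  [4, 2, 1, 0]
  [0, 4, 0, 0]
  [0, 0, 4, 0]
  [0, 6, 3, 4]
x^4 - 16*x^3 + 96*x^2 - 256*x + 256

Expanding det(x·I − A) (e.g. by cofactor expansion or by noting that A is similar to its Jordan form J, which has the same characteristic polynomial as A) gives
  χ_A(x) = x^4 - 16*x^3 + 96*x^2 - 256*x + 256
which factors as (x - 4)^4. The eigenvalues (with algebraic multiplicities) are λ = 4 with multiplicity 4.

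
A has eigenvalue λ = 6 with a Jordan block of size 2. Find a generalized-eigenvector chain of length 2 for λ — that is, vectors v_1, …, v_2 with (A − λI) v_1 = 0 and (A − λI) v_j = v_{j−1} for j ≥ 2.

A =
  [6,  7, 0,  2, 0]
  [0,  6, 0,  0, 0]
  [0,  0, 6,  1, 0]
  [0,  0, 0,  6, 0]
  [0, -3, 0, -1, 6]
A Jordan chain for λ = 6 of length 2:
v_1 = (7, 0, 0, 0, -3)ᵀ
v_2 = (0, 1, 0, 0, 0)ᵀ

Let N = A − (6)·I. We want v_2 with N^2 v_2 = 0 but N^1 v_2 ≠ 0; then v_{j-1} := N · v_j for j = 2, …, 2.

Pick v_2 = (0, 1, 0, 0, 0)ᵀ.
Then v_1 = N · v_2 = (7, 0, 0, 0, -3)ᵀ.

Sanity check: (A − (6)·I) v_1 = (0, 0, 0, 0, 0)ᵀ = 0. ✓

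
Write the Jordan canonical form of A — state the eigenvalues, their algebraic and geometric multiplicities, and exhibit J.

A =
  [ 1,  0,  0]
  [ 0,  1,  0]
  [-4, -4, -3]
J_1(-3) ⊕ J_1(1) ⊕ J_1(1)

The characteristic polynomial is
  det(x·I − A) = x^3 + x^2 - 5*x + 3 = (x - 1)^2*(x + 3)

Eigenvalues and multiplicities (the geometric multiplicity of λ is n − rank(A − λI), which equals the number of Jordan blocks for λ):
  λ = -3: algebraic multiplicity = 1, geometric multiplicity = 1
  λ = 1: algebraic multiplicity = 2, geometric multiplicity = 2

Determining the block sizes for each eigenvalue:
  λ = -3: one block (gm = 1), so the single block has size am = 1 → block sizes [1]
  λ = 1: gm = am = 2, so every block has size 1 → block sizes [1, 1]

Assembling the blocks gives a Jordan form
J =
  [-3, 0, 0]
  [ 0, 1, 0]
  [ 0, 0, 1]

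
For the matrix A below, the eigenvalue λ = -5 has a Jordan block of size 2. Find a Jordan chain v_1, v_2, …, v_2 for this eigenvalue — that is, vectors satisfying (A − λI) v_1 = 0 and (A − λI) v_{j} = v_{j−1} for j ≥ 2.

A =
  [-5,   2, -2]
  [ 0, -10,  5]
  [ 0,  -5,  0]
A Jordan chain for λ = -5 of length 2:
v_1 = (2, -5, -5)ᵀ
v_2 = (0, 1, 0)ᵀ

Let N = A − (-5)·I. We want v_2 with N^2 v_2 = 0 but N^1 v_2 ≠ 0; then v_{j-1} := N · v_j for j = 2, …, 2.

Pick v_2 = (0, 1, 0)ᵀ.
Then v_1 = N · v_2 = (2, -5, -5)ᵀ.

Sanity check: (A − (-5)·I) v_1 = (0, 0, 0)ᵀ = 0. ✓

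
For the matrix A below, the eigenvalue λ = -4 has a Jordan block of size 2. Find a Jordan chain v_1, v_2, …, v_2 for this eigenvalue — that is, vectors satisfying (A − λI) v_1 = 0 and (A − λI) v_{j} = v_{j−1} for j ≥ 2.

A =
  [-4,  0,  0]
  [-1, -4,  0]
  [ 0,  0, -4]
A Jordan chain for λ = -4 of length 2:
v_1 = (0, -1, 0)ᵀ
v_2 = (1, 0, 0)ᵀ

Let N = A − (-4)·I. We want v_2 with N^2 v_2 = 0 but N^1 v_2 ≠ 0; then v_{j-1} := N · v_j for j = 2, …, 2.

Pick v_2 = (1, 0, 0)ᵀ.
Then v_1 = N · v_2 = (0, -1, 0)ᵀ.

Sanity check: (A − (-4)·I) v_1 = (0, 0, 0)ᵀ = 0. ✓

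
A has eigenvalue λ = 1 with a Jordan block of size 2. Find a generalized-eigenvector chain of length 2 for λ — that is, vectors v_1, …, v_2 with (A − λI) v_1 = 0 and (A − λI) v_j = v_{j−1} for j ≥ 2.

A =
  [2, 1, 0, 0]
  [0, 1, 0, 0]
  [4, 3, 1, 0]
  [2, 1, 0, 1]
A Jordan chain for λ = 1 of length 2:
v_1 = (0, 0, 1, 1)ᵀ
v_2 = (1, -1, 0, 0)ᵀ

Let N = A − (1)·I. We want v_2 with N^2 v_2 = 0 but N^1 v_2 ≠ 0; then v_{j-1} := N · v_j for j = 2, …, 2.

Pick v_2 = (1, -1, 0, 0)ᵀ.
Then v_1 = N · v_2 = (0, 0, 1, 1)ᵀ.

Sanity check: (A − (1)·I) v_1 = (0, 0, 0, 0)ᵀ = 0. ✓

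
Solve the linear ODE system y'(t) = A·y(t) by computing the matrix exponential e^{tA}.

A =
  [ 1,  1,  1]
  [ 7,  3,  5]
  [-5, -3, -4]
e^{tA} =
  [3*t^2/2 + t + 1, t^2/2 + t, t^2 + t]
  [3*t^2/2 + 7*t, t^2/2 + 3*t + 1, t^2 + 5*t]
  [-3*t^2 - 5*t, -t^2 - 3*t, -2*t^2 - 4*t + 1]

Strategy: write A = P · J · P⁻¹ where J is a Jordan canonical form, so e^{tA} = P · e^{tJ} · P⁻¹, and e^{tJ} can be computed block-by-block.

A has Jordan form
J =
  [0, 1, 0]
  [0, 0, 1]
  [0, 0, 0]
(up to reordering of blocks).

Per-block formulas:
  For a 3×3 Jordan block J_3(0): exp(t · J_3(0)) = e^(0t)·(I + t·N + (t^2/2)·N^2), where N is the 3×3 nilpotent shift.

After assembling e^{tJ} and conjugating by P, we get:

e^{tA} =
  [3*t^2/2 + t + 1, t^2/2 + t, t^2 + t]
  [3*t^2/2 + 7*t, t^2/2 + 3*t + 1, t^2 + 5*t]
  [-3*t^2 - 5*t, -t^2 - 3*t, -2*t^2 - 4*t + 1]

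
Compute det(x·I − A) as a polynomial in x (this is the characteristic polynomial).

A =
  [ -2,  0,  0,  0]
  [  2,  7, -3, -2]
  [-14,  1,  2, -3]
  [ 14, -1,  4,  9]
x^4 - 16*x^3 + 72*x^2 - 432

Expanding det(x·I − A) (e.g. by cofactor expansion or by noting that A is similar to its Jordan form J, which has the same characteristic polynomial as A) gives
  χ_A(x) = x^4 - 16*x^3 + 72*x^2 - 432
which factors as (x - 6)^3*(x + 2). The eigenvalues (with algebraic multiplicities) are λ = -2 with multiplicity 1, λ = 6 with multiplicity 3.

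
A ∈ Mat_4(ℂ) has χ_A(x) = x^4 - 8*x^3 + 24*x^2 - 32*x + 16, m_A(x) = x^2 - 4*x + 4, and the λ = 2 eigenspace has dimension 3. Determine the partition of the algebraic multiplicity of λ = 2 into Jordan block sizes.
Block sizes for λ = 2: [2, 1, 1]

Step 1 — from the characteristic polynomial, algebraic multiplicity of λ = 2 is 4. From dim ker(A − (2)·I) = 3, there are exactly 3 Jordan blocks for λ = 2.
Step 2 — from the minimal polynomial, the factor (x − 2)^2 tells us the largest block for λ = 2 has size 2.
Step 3 — with total size 4, 3 blocks, and largest block 2, the block sizes (in nonincreasing order) are [2, 1, 1].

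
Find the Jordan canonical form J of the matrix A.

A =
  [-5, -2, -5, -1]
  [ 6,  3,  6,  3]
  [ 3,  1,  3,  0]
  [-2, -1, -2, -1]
J_2(0) ⊕ J_2(0)

The characteristic polynomial is
  det(x·I − A) = x^4

Eigenvalues and multiplicities (the geometric multiplicity of λ is n − rank(A − λI), which equals the number of Jordan blocks for λ):
  λ = 0: algebraic multiplicity = 4, geometric multiplicity = 2

Determining the block sizes for each eigenvalue:
  λ = 0: with am = 4 and gm = 2, the partition is not yet determined (e.g. several partitions of 4 into 2 parts exist). Let N = A − (0)·I. Computing rank(N^1) = 2, rank(N^2) = 0; the number of blocks of size ≥ j is rank(N^{j−1}) − rank(N^j), giving [2, 2]. So we have 2 block(s) of size 2 → block sizes [2, 2]

Assembling the blocks gives a Jordan form
J =
  [0, 1, 0, 0]
  [0, 0, 0, 0]
  [0, 0, 0, 1]
  [0, 0, 0, 0]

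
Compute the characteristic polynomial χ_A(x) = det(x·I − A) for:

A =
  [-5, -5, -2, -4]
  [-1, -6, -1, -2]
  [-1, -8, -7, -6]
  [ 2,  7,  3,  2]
x^4 + 16*x^3 + 96*x^2 + 256*x + 256

Expanding det(x·I − A) (e.g. by cofactor expansion or by noting that A is similar to its Jordan form J, which has the same characteristic polynomial as A) gives
  χ_A(x) = x^4 + 16*x^3 + 96*x^2 + 256*x + 256
which factors as (x + 4)^4. The eigenvalues (with algebraic multiplicities) are λ = -4 with multiplicity 4.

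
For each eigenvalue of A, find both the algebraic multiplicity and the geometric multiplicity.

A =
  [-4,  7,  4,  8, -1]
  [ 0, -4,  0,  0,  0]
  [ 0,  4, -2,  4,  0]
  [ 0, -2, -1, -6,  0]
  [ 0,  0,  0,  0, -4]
λ = -4: alg = 5, geom = 3

Step 1 — factor the characteristic polynomial to read off the algebraic multiplicities:
  χ_A(x) = (x + 4)^5

Step 2 — compute geometric multiplicities via the rank-nullity identity g(λ) = n − rank(A − λI):
  rank(A − (-4)·I) = 2, so dim ker(A − (-4)·I) = n − 2 = 3

Summary:
  λ = -4: algebraic multiplicity = 5, geometric multiplicity = 3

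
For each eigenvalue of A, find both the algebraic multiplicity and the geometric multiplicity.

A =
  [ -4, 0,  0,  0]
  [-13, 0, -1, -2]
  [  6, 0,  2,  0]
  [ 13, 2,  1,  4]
λ = -4: alg = 1, geom = 1; λ = 2: alg = 3, geom = 2

Step 1 — factor the characteristic polynomial to read off the algebraic multiplicities:
  χ_A(x) = (x - 2)^3*(x + 4)

Step 2 — compute geometric multiplicities via the rank-nullity identity g(λ) = n − rank(A − λI):
  rank(A − (-4)·I) = 3, so dim ker(A − (-4)·I) = n − 3 = 1
  rank(A − (2)·I) = 2, so dim ker(A − (2)·I) = n − 2 = 2

Summary:
  λ = -4: algebraic multiplicity = 1, geometric multiplicity = 1
  λ = 2: algebraic multiplicity = 3, geometric multiplicity = 2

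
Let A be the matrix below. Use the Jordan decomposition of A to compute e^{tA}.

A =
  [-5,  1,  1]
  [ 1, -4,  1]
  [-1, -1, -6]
e^{tA} =
  [exp(-5*t), t*exp(-5*t), t*exp(-5*t)]
  [t*exp(-5*t), t^2*exp(-5*t)/2 + t*exp(-5*t) + exp(-5*t), t^2*exp(-5*t)/2 + t*exp(-5*t)]
  [-t*exp(-5*t), -t^2*exp(-5*t)/2 - t*exp(-5*t), -t^2*exp(-5*t)/2 - t*exp(-5*t) + exp(-5*t)]

Strategy: write A = P · J · P⁻¹ where J is a Jordan canonical form, so e^{tA} = P · e^{tJ} · P⁻¹, and e^{tJ} can be computed block-by-block.

A has Jordan form
J =
  [-5,  1,  0]
  [ 0, -5,  1]
  [ 0,  0, -5]
(up to reordering of blocks).

Per-block formulas:
  For a 3×3 Jordan block J_3(-5): exp(t · J_3(-5)) = e^(-5t)·(I + t·N + (t^2/2)·N^2), where N is the 3×3 nilpotent shift.

After assembling e^{tJ} and conjugating by P, we get:

e^{tA} =
  [exp(-5*t), t*exp(-5*t), t*exp(-5*t)]
  [t*exp(-5*t), t^2*exp(-5*t)/2 + t*exp(-5*t) + exp(-5*t), t^2*exp(-5*t)/2 + t*exp(-5*t)]
  [-t*exp(-5*t), -t^2*exp(-5*t)/2 - t*exp(-5*t), -t^2*exp(-5*t)/2 - t*exp(-5*t) + exp(-5*t)]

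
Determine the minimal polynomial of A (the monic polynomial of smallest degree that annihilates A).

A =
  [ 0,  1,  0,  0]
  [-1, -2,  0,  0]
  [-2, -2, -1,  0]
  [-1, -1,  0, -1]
x^2 + 2*x + 1

The characteristic polynomial is χ_A(x) = (x + 1)^4, so the eigenvalues are known. The minimal polynomial is
  m_A(x) = Π_λ (x − λ)^{k_λ}
where k_λ is the size of the *largest* Jordan block for λ (equivalently, the smallest k with (A − λI)^k v = 0 for every generalised eigenvector v of λ).

  λ = -1: largest Jordan block has size 2, contributing (x + 1)^2

So m_A(x) = (x + 1)^2 = x^2 + 2*x + 1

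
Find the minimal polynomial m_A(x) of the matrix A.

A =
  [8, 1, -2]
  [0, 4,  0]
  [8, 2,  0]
x^2 - 8*x + 16

The characteristic polynomial is χ_A(x) = (x - 4)^3, so the eigenvalues are known. The minimal polynomial is
  m_A(x) = Π_λ (x − λ)^{k_λ}
where k_λ is the size of the *largest* Jordan block for λ (equivalently, the smallest k with (A − λI)^k v = 0 for every generalised eigenvector v of λ).

  λ = 4: largest Jordan block has size 2, contributing (x − 4)^2

So m_A(x) = (x - 4)^2 = x^2 - 8*x + 16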